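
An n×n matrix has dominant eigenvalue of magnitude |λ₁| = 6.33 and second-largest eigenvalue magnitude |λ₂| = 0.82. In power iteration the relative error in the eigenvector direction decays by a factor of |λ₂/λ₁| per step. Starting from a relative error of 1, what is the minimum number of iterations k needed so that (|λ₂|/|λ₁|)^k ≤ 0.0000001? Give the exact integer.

8

|λ₂/λ₁| = 0.82/6.33 = 0.12954
Need k ≥ ln(0.0000001) / ln(0.12954) = -16.1181 / -2.0438 ≈ 7.887
Smallest integer k satisfying the bound: 8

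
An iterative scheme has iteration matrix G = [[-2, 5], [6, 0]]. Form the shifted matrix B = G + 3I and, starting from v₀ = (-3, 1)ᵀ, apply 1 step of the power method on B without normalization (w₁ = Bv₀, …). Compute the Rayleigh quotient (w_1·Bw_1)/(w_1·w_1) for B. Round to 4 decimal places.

1.5240

B = G + 3I has rows (1, 5); (6, 3)
w1 = Bv₀ = (2, -15)
Bw1 = (-73, -33)
w1·Bw1 = 349; w1·w1 = 229; μ ≈ 349/229 = 1.5240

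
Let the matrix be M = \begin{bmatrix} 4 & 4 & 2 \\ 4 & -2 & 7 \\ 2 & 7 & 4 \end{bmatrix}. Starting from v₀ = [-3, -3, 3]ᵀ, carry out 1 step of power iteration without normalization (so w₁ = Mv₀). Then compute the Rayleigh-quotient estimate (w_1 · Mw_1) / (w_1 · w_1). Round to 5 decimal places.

λ ≈ -3.20930

w1 = Mv₀ = (4·(-3) + 4·(-3) + 2·3; 4·(-3) + (-2)·(-3) + 7·3; 2·(-3) + 7·(-3) + 4·3) = (-18, 15, -15)
Mw1 = (-42, -207, 9)
w1·Mw1 = (-18)·(-42) + 15·(-207) + (-15)·9 = -2484; w1·w1 = (-18)·(-18) + 15·15 + (-15)·(-15) = 774
λ ≈ -2484/774 = -3.20930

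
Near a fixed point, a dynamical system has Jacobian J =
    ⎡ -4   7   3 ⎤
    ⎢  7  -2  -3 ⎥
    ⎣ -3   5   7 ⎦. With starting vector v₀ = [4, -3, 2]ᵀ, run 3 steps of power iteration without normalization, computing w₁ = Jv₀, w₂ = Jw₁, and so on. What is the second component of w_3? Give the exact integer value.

2009

w1 = Jv₀ = ((-4)·4 + 7·(-3) + 3·2; 7·4 + (-2)·(-3) + (-3)·2; (-3)·4 + 5·(-3) + 7·2) = (-31, 28, -13)
w2 = Jw1 = ((-4)·(-31) + 7·28 + 3·(-13); 7·(-31) + (-2)·28 + (-3)·(-13); (-3)·(-31) + 5·28 + 7·(-13)) = (281, -234, 142)
w3 = Jw2 = (-2336, 2009, -1019)
The requested component of w3 is 2009.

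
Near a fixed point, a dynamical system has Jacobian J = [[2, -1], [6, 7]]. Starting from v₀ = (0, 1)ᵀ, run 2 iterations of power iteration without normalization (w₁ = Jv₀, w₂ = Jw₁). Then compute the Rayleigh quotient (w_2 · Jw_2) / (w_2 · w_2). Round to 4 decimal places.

w1 = Jv₀ = (-1, 7)
w2 = Jw1 = (-9, 43)
Jw2 = (-61, 247)
w2·Jw2 = (-9)·(-61) + 43·247 = 11170; w2·w2 = (-9)·(-9) + 43·43 = 1930
λ ≈ 11170/1930 = 5.7876

5.7876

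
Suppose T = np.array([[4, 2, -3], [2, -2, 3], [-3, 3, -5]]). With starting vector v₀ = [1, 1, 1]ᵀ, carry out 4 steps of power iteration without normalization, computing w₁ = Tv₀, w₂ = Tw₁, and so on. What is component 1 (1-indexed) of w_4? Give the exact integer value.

w1 = Tv₀ = (3, 3, -5)
w2 = Tw1 = (33, -15, 25)
w3 = Tw2 = (27, 171, -269)
w4 = Tw3 = (1257, -1095, 1777)
The requested component of w4 is 1257.

1257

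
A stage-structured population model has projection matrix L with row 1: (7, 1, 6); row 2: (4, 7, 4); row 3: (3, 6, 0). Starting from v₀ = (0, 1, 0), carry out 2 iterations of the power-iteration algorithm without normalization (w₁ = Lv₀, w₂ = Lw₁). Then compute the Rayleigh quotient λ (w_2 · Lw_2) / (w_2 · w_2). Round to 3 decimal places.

λ ≈ 12.737

w1 = Lv₀ = (7·0 + 1·1 + 6·0; 4·0 + 7·1 + 4·0; 3·0 + 6·1 + 0·0) = (1, 7, 6)
w2 = Lw1 = (7·1 + 1·7 + 6·6; 4·1 + 7·7 + 4·6; 3·1 + 6·7 + 0·6) = (50, 77, 45)
Lw2 = (697, 919, 612)
w2·Lw2 = 50·697 + 77·919 + 45·612 = 133153; w2·w2 = 50·50 + 77·77 + 45·45 = 10454
λ ≈ 133153/10454 = 12.737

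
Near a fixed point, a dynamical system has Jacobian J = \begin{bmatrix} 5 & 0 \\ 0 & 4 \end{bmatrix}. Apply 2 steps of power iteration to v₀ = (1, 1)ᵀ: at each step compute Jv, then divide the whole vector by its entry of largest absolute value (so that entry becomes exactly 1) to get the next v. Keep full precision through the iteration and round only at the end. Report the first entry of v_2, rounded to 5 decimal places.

Jv0 = (5.000000, 4.000000); divide by 5.000000 → v1 = (1.000000, 0.800000)
Jv1 = (5.000000, 3.200000); divide by 5.000000 → v2 = (1.000000, 0.640000)
Requested entry of v2: 25/25 = 1.00000

1.00000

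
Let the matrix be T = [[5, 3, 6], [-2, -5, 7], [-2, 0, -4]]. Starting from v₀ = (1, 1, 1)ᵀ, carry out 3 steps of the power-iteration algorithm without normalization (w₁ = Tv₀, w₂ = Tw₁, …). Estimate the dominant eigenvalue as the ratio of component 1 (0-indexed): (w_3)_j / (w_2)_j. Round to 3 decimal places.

w1 = Tv₀ = (5·1 + 3·1 + 6·1; (-2)·1 + (-5)·1 + 7·1; (-2)·1 + 0·1 + (-4)·1) = (14, 0, -6)
w2 = Tw1 = (5·14 + 3·0 + 6·(-6); (-2)·14 + (-5)·0 + 7·(-6); (-2)·14 + 0·0 + (-4)·(-6)) = (34, -70, -4)
w3 = Tw2 = (-64, 254, -52)
Ratio at component: 254 / -70 = -3.629

-3.629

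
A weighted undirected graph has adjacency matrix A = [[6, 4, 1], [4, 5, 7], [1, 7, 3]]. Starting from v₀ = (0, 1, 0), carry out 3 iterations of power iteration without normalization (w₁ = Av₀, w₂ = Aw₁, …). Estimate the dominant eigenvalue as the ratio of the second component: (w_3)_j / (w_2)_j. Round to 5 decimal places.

λ ≈ 11.93333

w1 = Av₀ = (6·0 + 4·1 + 1·0; 4·0 + 5·1 + 7·0; 1·0 + 7·1 + 3·0) = (4, 5, 7)
w2 = Aw1 = (6·4 + 4·5 + 1·7; 4·4 + 5·5 + 7·7; 1·4 + 7·5 + 3·7) = (51, 90, 60)
w3 = Aw2 = (726, 1074, 861)
Ratio at component: 1074 / 90 = 11.93333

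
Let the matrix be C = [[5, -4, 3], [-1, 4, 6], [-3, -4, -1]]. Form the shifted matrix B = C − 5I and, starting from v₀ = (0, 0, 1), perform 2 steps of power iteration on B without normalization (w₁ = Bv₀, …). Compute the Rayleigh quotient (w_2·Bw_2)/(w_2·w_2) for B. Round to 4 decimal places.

μ ≈ -3.1066

B = C − 5I has rows (0, -4, 3); (-1, -1, 6); (-3, -4, -6)
w1 = Bv₀ = (0·0 + (-4)·0 + 3·1; (-1)·0 + (-1)·0 + 6·1; (-3)·0 + (-4)·0 + (-6)·1) = (3, 6, -6)
w2 = Bw1 = (0·3 + (-4)·6 + 3·(-6); (-1)·3 + (-1)·6 + 6·(-6); (-3)·3 + (-4)·6 + (-6)·(-6)) = (-42, -45, 3)
Bw2 = (189, 105, 288)
w2·Bw2 = -11799; w2·w2 = 3798; μ ≈ -11799/3798 = -3.1066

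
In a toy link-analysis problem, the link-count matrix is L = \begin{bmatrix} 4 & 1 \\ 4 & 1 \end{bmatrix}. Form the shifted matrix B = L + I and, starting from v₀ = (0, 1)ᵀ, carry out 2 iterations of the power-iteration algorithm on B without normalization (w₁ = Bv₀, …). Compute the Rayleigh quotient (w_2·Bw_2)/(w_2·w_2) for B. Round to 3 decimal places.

B = L + I has rows (5, 1); (4, 2)
w1 = Bv₀ = (1, 2)
w2 = Bw1 = (7, 8)
Bw2 = (43, 44)
w2·Bw2 = 653; w2·w2 = 113; μ ≈ 653/113 = 5.779

μ ≈ 5.779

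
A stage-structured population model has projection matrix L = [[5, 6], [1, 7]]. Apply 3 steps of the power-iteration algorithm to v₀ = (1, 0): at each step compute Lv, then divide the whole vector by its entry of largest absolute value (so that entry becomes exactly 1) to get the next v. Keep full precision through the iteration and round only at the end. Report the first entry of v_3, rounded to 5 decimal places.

1.00000

Lv0 = (5.000000, 1.000000); divide by 5.000000 → v1 = (1.000000, 0.200000)
Lv1 = (6.200000, 2.400000); divide by 6.200000 → v2 = (1.000000, 0.387097)
Lv2 = (7.322581, 3.709677); divide by 7.322581 → v3 = (1.000000, 0.506608)
Requested entry of v3: 227/227 = 1.00000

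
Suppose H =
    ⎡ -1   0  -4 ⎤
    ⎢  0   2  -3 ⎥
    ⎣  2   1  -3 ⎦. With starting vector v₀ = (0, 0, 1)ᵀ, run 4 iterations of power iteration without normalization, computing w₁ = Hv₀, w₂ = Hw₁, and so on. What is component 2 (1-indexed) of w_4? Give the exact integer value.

-99

w1 = Hv₀ = ((-1)·0 + 0·0 + (-4)·1; 0·0 + 2·0 + (-3)·1; 2·0 + 1·0 + (-3)·1) = (-4, -3, -3)
w2 = Hw1 = ((-1)·(-4) + 0·(-3) + (-4)·(-3); 0·(-4) + 2·(-3) + (-3)·(-3); 2·(-4) + 1·(-3) + (-3)·(-3)) = (16, 3, -2)
w3 = Hw2 = (-8, 12, 41)
w4 = Hw3 = (-156, -99, -127)
The requested component of w4 is -99.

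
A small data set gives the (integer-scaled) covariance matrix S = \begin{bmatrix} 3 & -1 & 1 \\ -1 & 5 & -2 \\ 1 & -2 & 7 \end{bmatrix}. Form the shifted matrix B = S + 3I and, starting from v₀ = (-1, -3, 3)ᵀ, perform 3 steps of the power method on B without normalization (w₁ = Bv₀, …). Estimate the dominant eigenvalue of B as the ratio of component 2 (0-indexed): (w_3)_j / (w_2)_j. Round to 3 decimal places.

B = S + 3I has rows (6, -1, 1); (-1, 8, -2); (1, -2, 10)
w1 = Bv₀ = (6·(-1) + (-1)·(-3) + 1·3; (-1)·(-1) + 8·(-3) + (-2)·3; 1·(-1) + (-2)·(-3) + 10·3) = (0, -29, 35)
w2 = Bw1 = (6·0 + (-1)·(-29) + 1·35; (-1)·0 + 8·(-29) + (-2)·35; 1·0 + (-2)·(-29) + 10·35) = (64, -302, 408)
w3 = Bw2 = (1094, -3296, 4748)
Ratio: 4748/408 = 11.637

11.637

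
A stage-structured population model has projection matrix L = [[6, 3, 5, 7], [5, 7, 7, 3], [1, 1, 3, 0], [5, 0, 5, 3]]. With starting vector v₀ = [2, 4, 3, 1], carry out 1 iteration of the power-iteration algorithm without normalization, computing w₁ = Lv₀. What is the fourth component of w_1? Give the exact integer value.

28

w1 = Lv₀ = (6·2 + 3·4 + 5·3 + 7·1; 5·2 + 7·4 + 7·3 + 3·1; 1·2 + 1·4 + 3·3 + 0·1; 5·2 + 0·4 + 5·3 + 3·1) = (46, 62, 15, 28)
The requested component of w1 is 28.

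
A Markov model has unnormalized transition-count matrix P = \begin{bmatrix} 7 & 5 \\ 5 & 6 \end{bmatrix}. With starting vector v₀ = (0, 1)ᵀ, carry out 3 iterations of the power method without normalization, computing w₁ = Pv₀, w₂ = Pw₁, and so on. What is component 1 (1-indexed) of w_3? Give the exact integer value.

w1 = Pv₀ = (7·0 + 5·1; 5·0 + 6·1) = (5, 6)
w2 = Pw1 = (7·5 + 5·6; 5·5 + 6·6) = (65, 61)
w3 = Pw2 = (760, 691)
The requested component of w3 is 760.

760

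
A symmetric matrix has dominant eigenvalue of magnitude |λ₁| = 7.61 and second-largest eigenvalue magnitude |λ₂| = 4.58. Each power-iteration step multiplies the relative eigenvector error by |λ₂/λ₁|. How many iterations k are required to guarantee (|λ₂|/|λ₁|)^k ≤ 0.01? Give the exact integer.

|λ₂/λ₁| = 4.58/7.61 = 0.60184
Need k ≥ ln(0.01) / ln(0.60184) = -4.6052 / -0.5078 ≈ 9.070
Smallest integer k satisfying the bound: 10

10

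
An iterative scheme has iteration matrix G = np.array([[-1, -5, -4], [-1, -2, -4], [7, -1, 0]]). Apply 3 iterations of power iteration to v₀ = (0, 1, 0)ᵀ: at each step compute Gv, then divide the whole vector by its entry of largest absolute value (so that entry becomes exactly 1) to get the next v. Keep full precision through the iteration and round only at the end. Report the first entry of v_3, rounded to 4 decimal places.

Gv0 = (-5.00000, -2.00000, -1.00000); divide by -5.00000 → v1 = (1.00000, 0.40000, 0.20000)
Gv1 = (-3.80000, -2.60000, 6.60000); divide by 6.60000 → v2 = (-0.57576, -0.39394, 1.00000)
Gv2 = (-1.45455, -2.63636, -3.63636); divide by -3.63636 → v3 = (0.40000, 0.72500, 1.00000)
Requested entry of v3: 48/120 = 0.4000

0.4000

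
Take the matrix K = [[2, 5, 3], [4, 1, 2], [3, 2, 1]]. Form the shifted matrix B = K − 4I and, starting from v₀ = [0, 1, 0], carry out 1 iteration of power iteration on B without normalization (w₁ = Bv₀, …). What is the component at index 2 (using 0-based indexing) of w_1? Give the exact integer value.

B = K − 4I has rows (-2, 5, 3); (4, -3, 2); (3, 2, -3)
w1 = Bv₀ = (5, -3, 2)
Requested component of w1: 2

2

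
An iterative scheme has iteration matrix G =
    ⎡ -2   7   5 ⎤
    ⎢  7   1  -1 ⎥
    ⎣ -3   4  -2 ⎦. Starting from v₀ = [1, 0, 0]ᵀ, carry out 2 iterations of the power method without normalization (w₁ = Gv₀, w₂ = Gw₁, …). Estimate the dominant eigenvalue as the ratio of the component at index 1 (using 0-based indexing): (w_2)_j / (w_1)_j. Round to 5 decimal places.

-0.57143

w1 = Gv₀ = (-2, 7, -3)
w2 = Gw1 = (38, -4, 40)
Ratio at component: -4 / 7 = -0.57143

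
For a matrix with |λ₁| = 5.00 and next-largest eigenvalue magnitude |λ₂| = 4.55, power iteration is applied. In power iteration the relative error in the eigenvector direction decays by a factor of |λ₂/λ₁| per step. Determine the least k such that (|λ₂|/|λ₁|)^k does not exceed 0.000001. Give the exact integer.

|λ₂/λ₁| = 4.55/5.00 = 0.91000
Need k ≥ ln(0.000001) / ln(0.91000) = -13.8155 / -0.0943 ≈ 146.489
Smallest integer k satisfying the bound: 147

147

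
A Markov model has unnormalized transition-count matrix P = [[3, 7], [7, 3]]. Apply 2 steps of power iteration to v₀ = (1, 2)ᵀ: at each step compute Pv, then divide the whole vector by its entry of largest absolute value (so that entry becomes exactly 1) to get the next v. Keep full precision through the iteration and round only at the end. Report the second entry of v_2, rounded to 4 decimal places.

1.0000

Pv0 = (17.00000, 13.00000); divide by 17.00000 → v1 = (1.00000, 0.76471)
Pv1 = (8.35294, 9.29412); divide by 9.29412 → v2 = (0.89873, 1.00000)
Requested entry of v2: 158/158 = 1.0000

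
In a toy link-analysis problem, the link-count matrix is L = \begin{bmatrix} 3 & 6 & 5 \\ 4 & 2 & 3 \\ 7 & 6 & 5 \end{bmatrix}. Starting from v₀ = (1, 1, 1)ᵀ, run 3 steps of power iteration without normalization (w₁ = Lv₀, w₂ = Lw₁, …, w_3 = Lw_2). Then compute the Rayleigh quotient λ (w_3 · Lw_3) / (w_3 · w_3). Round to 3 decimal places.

13.565

w1 = Lv₀ = (3·1 + 6·1 + 5·1; 4·1 + 2·1 + 3·1; 7·1 + 6·1 + 5·1) = (14, 9, 18)
w2 = Lw1 = (3·14 + 6·9 + 5·18; 4·14 + 2·9 + 3·18; 7·14 + 6·9 + 5·18) = (186, 128, 242)
w3 = Lw2 = (2536, 1726, 3280)
Lw3 = (34364, 23436, 44508)
w3·Lw3 = 2536·34364 + 1726·23436 + 3280·44508 = 273583880; w3·w3 = 2536·2536 + 1726·1726 + 3280·3280 = 20168772
λ ≈ 273583880/20168772 = 13.565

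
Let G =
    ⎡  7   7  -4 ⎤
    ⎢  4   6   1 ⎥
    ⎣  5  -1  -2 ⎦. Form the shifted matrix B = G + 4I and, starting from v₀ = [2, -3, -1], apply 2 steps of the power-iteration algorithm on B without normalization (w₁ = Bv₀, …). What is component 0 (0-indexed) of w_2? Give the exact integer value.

-150

B = G + 4I has rows (11, 7, -4); (4, 10, 1); (5, -1, 2)
w1 = Bv₀ = (11·2 + 7·(-3) + (-4)·(-1); 4·2 + 10·(-3) + 1·(-1); 5·2 + (-1)·(-3) + 2·(-1)) = (5, -23, 11)
w2 = Bw1 = (11·5 + 7·(-23) + (-4)·11; 4·5 + 10·(-23) + 1·11; 5·5 + (-1)·(-23) + 2·11) = (-150, -199, 70)
Requested component of w2: -150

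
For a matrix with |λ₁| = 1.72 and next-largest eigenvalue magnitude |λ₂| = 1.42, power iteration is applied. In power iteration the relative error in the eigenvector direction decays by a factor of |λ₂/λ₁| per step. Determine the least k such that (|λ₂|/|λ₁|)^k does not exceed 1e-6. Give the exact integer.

73

|λ₂/λ₁| = 1.42/1.72 = 0.82558
Need k ≥ ln(1e-6) / ln(0.82558) = -13.8155 / -0.1917 ≈ 72.081
Smallest integer k satisfying the bound: 73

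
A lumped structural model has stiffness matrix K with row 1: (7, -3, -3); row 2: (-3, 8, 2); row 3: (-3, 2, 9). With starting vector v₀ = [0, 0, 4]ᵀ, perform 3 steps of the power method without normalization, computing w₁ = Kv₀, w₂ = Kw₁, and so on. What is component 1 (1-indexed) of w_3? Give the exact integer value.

-3156

w1 = Kv₀ = (7·0 + (-3)·0 + (-3)·4; (-3)·0 + 8·0 + 2·4; (-3)·0 + 2·0 + 9·4) = (-12, 8, 36)
w2 = Kw1 = (7·(-12) + (-3)·8 + (-3)·36; (-3)·(-12) + 8·8 + 2·36; (-3)·(-12) + 2·8 + 9·36) = (-216, 172, 376)
w3 = Kw2 = (-3156, 2776, 4376)
The requested component of w3 is -3156.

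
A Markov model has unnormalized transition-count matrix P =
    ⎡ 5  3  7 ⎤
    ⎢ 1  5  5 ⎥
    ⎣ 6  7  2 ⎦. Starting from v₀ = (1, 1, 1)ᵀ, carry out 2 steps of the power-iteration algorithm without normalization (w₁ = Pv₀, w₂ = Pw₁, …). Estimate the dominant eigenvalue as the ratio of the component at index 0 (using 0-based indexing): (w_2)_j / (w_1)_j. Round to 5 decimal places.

w1 = Pv₀ = (5·1 + 3·1 + 7·1; 1·1 + 5·1 + 5·1; 6·1 + 7·1 + 2·1) = (15, 11, 15)
w2 = Pw1 = (5·15 + 3·11 + 7·15; 1·15 + 5·11 + 5·15; 6·15 + 7·11 + 2·15) = (213, 145, 197)
Ratio at component: 213 / 15 = 14.20000

14.20000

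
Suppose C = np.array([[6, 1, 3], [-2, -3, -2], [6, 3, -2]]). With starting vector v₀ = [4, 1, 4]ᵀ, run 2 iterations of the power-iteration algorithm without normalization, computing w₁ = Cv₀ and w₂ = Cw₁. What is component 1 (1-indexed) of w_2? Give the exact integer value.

w1 = Cv₀ = (37, -19, 19)
w2 = Cw1 = (260, -55, 127)
The requested component of w2 is 260.

260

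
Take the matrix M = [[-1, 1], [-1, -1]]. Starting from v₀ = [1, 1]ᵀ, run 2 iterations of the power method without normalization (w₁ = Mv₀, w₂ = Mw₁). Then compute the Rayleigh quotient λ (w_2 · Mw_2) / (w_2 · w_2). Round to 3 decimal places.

-1.000

w1 = Mv₀ = (0, -2)
w2 = Mw1 = (-2, 2)
Mw2 = (4, 0)
w2·Mw2 = (-2)·4 + 2·0 = -8; w2·w2 = (-2)·(-2) + 2·2 = 8
λ ≈ -8/8 = -1.000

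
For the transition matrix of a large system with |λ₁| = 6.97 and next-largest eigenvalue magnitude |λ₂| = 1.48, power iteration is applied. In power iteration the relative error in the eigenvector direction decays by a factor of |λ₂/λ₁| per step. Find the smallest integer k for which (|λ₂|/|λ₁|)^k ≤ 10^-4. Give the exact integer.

6

|λ₂/λ₁| = 1.48/6.97 = 0.21234
Need k ≥ ln(10^-4) / ln(0.21234) = -9.2103 / -1.5496 ≈ 5.944
Smallest integer k satisfying the bound: 6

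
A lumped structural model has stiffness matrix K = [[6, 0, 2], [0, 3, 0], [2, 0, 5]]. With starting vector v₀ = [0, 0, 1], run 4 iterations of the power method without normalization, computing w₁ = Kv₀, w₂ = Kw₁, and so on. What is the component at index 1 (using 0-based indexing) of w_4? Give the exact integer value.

0

w1 = Kv₀ = (6·0 + 0·0 + 2·1; 0·0 + 3·0 + 0·1; 2·0 + 0·0 + 5·1) = (2, 0, 5)
w2 = Kw1 = (6·2 + 0·0 + 2·5; 0·2 + 3·0 + 0·5; 2·2 + 0·0 + 5·5) = (22, 0, 29)
w3 = Kw2 = (190, 0, 189)
w4 = Kw3 = (1518, 0, 1325)
The requested component of w4 is 0.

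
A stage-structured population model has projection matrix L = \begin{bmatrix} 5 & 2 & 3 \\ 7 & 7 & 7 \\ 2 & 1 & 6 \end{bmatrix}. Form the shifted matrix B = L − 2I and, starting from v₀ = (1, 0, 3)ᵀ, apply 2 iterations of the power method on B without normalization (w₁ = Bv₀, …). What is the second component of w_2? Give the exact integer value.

322

B = L − 2I has rows (3, 2, 3); (7, 5, 7); (2, 1, 4)
w1 = Bv₀ = (12, 28, 14)
w2 = Bw1 = (134, 322, 108)
Requested component of w2: 322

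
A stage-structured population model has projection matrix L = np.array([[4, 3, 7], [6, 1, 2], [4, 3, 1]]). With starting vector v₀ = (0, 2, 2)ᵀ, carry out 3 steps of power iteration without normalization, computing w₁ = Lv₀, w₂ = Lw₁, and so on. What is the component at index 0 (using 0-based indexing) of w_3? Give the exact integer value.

w1 = Lv₀ = (20, 6, 8)
w2 = Lw1 = (154, 142, 106)
w3 = Lw2 = (1784, 1278, 1148)
The requested component of w3 is 1784.

1784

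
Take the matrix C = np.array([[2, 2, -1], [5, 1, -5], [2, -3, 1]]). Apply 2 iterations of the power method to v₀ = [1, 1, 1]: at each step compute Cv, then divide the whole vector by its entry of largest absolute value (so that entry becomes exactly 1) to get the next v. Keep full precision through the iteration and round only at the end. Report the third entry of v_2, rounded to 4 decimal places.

Cv0 = (3.00000, 1.00000, 0.00000); divide by 3.00000 → v1 = (1.00000, 0.33333, 0.00000)
Cv1 = (2.66667, 5.33333, 1.00000); divide by 5.33333 → v2 = (0.50000, 1.00000, 0.18750)
Requested entry of v2: 3/16 = 0.1875

0.1875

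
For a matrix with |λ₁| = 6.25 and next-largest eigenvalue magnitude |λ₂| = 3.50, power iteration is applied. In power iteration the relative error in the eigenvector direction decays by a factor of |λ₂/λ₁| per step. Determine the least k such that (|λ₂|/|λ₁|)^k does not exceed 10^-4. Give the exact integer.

|λ₂/λ₁| = 3.50/6.25 = 0.56000
Need k ≥ ln(10^-4) / ln(0.56000) = -9.2103 / -0.5798 ≈ 15.885
Smallest integer k satisfying the bound: 16

16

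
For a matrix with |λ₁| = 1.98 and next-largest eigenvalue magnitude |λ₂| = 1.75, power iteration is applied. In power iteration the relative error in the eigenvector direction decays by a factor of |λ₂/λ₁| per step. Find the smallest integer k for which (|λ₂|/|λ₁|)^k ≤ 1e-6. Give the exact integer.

|λ₂/λ₁| = 1.75/1.98 = 0.88384
Need k ≥ ln(1e-6) / ln(0.88384) = -13.8155 / -0.1235 ≈ 111.884
Smallest integer k satisfying the bound: 112

112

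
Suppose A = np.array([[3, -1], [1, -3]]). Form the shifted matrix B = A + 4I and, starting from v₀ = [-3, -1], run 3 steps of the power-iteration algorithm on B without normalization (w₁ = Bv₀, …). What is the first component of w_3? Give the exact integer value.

B = A + 4I has rows (7, -1); (1, 1)
w1 = Bv₀ = (-20, -4)
w2 = Bw1 = (-136, -24)
w3 = Bw2 = (-928, -160)
Requested component of w3: -928

-928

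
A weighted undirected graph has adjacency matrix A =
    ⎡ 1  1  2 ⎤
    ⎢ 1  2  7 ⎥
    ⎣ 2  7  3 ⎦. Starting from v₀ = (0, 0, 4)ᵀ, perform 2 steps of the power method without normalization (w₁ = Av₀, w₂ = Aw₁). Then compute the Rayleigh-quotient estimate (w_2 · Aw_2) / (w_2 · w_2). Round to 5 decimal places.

w1 = Av₀ = (1·0 + 1·0 + 2·4; 1·0 + 2·0 + 7·4; 2·0 + 7·0 + 3·4) = (8, 28, 12)
w2 = Aw1 = (1·8 + 1·28 + 2·12; 1·8 + 2·28 + 7·12; 2·8 + 7·28 + 3·12) = (60, 148, 248)
Aw2 = (704, 2092, 1900)
w2·Aw2 = 60·704 + 148·2092 + 248·1900 = 823056; w2·w2 = 60·60 + 148·148 + 248·248 = 87008
λ ≈ 823056/87008 = 9.45954

9.45954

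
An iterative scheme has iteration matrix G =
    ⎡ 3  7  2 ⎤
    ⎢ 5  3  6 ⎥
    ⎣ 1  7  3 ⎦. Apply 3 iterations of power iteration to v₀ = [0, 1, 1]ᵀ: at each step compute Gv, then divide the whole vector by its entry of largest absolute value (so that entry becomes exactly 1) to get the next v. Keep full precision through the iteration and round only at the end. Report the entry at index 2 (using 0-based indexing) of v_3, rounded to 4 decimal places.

Gv0 = (9.00000, 9.00000, 10.00000); divide by 10.00000 → v1 = (0.90000, 0.90000, 1.00000)
Gv1 = (11.00000, 13.20000, 10.20000); divide by 13.20000 → v2 = (0.83333, 1.00000, 0.77273)
Gv2 = (11.04545, 11.80303, 10.15152); divide by 11.80303 → v3 = (0.93582, 1.00000, 0.86008)
Requested entry of v3: 1340/1558 = 0.8601

0.8601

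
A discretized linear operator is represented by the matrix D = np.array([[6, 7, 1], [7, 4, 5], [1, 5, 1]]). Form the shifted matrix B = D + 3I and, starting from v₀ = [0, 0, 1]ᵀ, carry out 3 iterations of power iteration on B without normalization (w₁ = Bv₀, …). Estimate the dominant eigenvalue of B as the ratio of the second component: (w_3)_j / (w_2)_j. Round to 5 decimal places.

μ ≈ 15.80645

B = D + 3I has rows (9, 7, 1); (7, 7, 5); (1, 5, 4)
w1 = Bv₀ = (1, 5, 4)
w2 = Bw1 = (48, 62, 42)
w3 = Bw2 = (908, 980, 526)
Ratio: 980/62 = 15.80645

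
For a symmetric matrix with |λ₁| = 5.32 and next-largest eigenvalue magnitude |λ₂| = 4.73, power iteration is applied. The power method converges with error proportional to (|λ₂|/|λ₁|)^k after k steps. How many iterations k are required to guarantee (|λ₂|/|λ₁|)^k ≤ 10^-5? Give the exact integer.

98

|λ₂/λ₁| = 4.73/5.32 = 0.88910
Need k ≥ ln(10^-5) / ln(0.88910) = -11.5129 / -0.1175 ≈ 97.942
Smallest integer k satisfying the bound: 98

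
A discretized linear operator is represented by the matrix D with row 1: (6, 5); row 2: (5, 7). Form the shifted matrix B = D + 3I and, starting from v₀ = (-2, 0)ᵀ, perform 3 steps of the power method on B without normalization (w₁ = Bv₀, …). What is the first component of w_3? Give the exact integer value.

B = D + 3I has rows (9, 5); (5, 10)
w1 = Bv₀ = (9·(-2) + 5·0; 5·(-2) + 10·0) = (-18, -10)
w2 = Bw1 = (9·(-18) + 5·(-10); 5·(-18) + 10·(-10)) = (-212, -190)
w3 = Bw2 = (-2858, -2960)
Requested component of w3: -2858

-2858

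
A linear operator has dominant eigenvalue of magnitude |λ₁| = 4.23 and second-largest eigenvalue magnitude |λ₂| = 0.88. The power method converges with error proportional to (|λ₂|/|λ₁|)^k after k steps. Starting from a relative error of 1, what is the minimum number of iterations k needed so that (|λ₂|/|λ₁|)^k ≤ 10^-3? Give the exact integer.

|λ₂/λ₁| = 0.88/4.23 = 0.20804
Need k ≥ ln(10^-3) / ln(0.20804) = -6.9078 / -1.5700 ≈ 4.400
Smallest integer k satisfying the bound: 5

5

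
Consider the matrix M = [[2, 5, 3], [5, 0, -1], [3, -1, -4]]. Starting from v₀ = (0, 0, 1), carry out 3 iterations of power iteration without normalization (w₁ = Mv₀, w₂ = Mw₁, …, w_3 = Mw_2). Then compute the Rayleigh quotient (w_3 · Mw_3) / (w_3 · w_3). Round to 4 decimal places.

-6.3440

w1 = Mv₀ = (3, -1, -4)
w2 = Mw1 = (-11, 19, 26)
w3 = Mw2 = (151, -81, -156)
Mw3 = (-571, 911, 1158)
w3·Mw3 = 151·(-571) + (-81)·911 + (-156)·1158 = -340660; w3·w3 = 151·151 + (-81)·(-81) + (-156)·(-156) = 53698
λ ≈ -340660/53698 = -6.3440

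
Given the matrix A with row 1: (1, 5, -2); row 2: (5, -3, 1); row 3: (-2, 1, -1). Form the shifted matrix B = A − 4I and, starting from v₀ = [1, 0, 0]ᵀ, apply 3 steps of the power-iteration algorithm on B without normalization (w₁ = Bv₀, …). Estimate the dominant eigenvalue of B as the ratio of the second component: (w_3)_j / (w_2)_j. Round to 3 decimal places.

B = A − 4I has rows (-3, 5, -2); (5, -7, 1); (-2, 1, -5)
w1 = Bv₀ = ((-3)·1 + 5·0 + (-2)·0; 5·1 + (-7)·0 + 1·0; (-2)·1 + 1·0 + (-5)·0) = (-3, 5, -2)
w2 = Bw1 = ((-3)·(-3) + 5·5 + (-2)·(-2); 5·(-3) + (-7)·5 + 1·(-2); (-2)·(-3) + 1·5 + (-5)·(-2)) = (38, -52, 21)
w3 = Bw2 = (-416, 575, -233)
Ratio: 575/-52 = -11.058

-11.058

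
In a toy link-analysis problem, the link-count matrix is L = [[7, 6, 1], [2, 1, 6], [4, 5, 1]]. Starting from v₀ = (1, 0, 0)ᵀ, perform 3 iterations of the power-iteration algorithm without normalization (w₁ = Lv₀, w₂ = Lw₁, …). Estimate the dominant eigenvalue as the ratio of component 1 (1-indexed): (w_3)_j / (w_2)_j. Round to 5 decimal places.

w1 = Lv₀ = (7, 2, 4)
w2 = Lw1 = (65, 40, 42)
w3 = Lw2 = (737, 422, 502)
Ratio at component: 737 / 65 = 11.33846

11.33846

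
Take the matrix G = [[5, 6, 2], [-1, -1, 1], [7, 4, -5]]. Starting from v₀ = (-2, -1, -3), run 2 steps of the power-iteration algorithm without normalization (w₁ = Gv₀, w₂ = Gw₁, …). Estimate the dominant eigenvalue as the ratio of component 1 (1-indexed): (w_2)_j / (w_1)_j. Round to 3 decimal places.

w1 = Gv₀ = (-22, 0, -3)
w2 = Gw1 = (-116, 19, -139)
Ratio at component: -116 / -22 = 5.273

λ ≈ 5.273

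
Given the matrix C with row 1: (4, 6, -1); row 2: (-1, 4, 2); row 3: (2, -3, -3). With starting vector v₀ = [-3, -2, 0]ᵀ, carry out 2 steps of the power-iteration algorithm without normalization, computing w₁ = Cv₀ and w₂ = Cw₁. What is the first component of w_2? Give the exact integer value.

-126

w1 = Cv₀ = (4·(-3) + 6·(-2) + (-1)·0; (-1)·(-3) + 4·(-2) + 2·0; 2·(-3) + (-3)·(-2) + (-3)·0) = (-24, -5, 0)
w2 = Cw1 = (4·(-24) + 6·(-5) + (-1)·0; (-1)·(-24) + 4·(-5) + 2·0; 2·(-24) + (-3)·(-5) + (-3)·0) = (-126, 4, -33)
The requested component of w2 is -126.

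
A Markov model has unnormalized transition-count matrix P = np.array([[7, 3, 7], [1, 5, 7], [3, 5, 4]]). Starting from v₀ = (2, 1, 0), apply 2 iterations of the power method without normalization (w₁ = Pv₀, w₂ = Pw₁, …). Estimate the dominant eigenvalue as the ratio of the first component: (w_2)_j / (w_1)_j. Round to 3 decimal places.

12.765

w1 = Pv₀ = (7·2 + 3·1 + 7·0; 1·2 + 5·1 + 7·0; 3·2 + 5·1 + 4·0) = (17, 7, 11)
w2 = Pw1 = (7·17 + 3·7 + 7·11; 1·17 + 5·7 + 7·11; 3·17 + 5·7 + 4·11) = (217, 129, 130)
Ratio at component: 217 / 17 = 12.765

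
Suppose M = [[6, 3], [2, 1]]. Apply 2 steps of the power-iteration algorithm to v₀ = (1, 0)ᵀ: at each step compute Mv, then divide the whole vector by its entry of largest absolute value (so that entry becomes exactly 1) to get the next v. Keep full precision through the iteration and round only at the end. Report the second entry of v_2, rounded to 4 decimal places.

0.3333

Mv0 = (6.00000, 2.00000); divide by 6.00000 → v1 = (1.00000, 0.33333)
Mv1 = (7.00000, 2.33333); divide by 7.00000 → v2 = (1.00000, 0.33333)
Requested entry of v2: 14/42 = 0.3333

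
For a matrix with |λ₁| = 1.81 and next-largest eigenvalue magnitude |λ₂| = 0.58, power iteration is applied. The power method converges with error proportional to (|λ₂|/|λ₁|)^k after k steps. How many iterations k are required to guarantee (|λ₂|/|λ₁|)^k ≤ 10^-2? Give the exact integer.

|λ₂/λ₁| = 0.58/1.81 = 0.32044
Need k ≥ ln(10^-2) / ln(0.32044) = -4.6052 / -1.1381 ≈ 4.047
Smallest integer k satisfying the bound: 5

5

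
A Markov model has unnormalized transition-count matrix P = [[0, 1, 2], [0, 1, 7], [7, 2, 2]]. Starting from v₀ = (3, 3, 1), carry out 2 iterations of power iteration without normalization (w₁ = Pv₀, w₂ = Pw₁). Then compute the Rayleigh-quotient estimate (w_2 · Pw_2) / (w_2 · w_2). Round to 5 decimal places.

5.91390

w1 = Pv₀ = (0·3 + 1·3 + 2·1; 0·3 + 1·3 + 7·1; 7·3 + 2·3 + 2·1) = (5, 10, 29)
w2 = Pw1 = (0·5 + 1·10 + 2·29; 0·5 + 1·10 + 7·29; 7·5 + 2·10 + 2·29) = (68, 213, 113)
Pw2 = (439, 1004, 1128)
w2·Pw2 = 68·439 + 213·1004 + 113·1128 = 371168; w2·w2 = 68·68 + 213·213 + 113·113 = 62762
λ ≈ 371168/62762 = 5.91390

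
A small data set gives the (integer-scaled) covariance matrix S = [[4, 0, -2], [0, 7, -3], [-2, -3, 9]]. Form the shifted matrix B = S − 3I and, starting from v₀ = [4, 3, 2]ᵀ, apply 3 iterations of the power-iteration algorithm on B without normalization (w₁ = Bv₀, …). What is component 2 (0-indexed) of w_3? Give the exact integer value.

B = S − 3I has rows (1, 0, -2); (0, 4, -3); (-2, -3, 6)
w1 = Bv₀ = (0, 6, -5)
w2 = Bw1 = (10, 39, -48)
w3 = Bw2 = (106, 300, -425)
Requested component of w3: -425

-425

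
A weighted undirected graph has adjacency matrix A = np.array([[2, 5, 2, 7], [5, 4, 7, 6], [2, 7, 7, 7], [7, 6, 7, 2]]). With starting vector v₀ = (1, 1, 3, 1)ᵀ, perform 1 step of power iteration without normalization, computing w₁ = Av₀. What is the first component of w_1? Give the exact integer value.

20

w1 = Av₀ = (2·1 + 5·1 + 2·3 + 7·1; 5·1 + 4·1 + 7·3 + 6·1; 2·1 + 7·1 + 7·3 + 7·1; 7·1 + 6·1 + 7·3 + 2·1) = (20, 36, 37, 36)
The requested component of w1 is 20.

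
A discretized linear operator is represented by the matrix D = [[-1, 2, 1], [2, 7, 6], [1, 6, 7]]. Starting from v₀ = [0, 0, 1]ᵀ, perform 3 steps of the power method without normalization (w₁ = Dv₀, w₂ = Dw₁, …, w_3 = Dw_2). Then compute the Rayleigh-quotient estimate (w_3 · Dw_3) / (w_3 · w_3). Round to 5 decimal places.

w1 = Dv₀ = (1, 6, 7)
w2 = Dw1 = (18, 86, 86)
w3 = Dw2 = (240, 1154, 1136)
Dw3 = (3204, 15374, 15116)
w3·Dw3 = 240·3204 + 1154·15374 + 1136·15116 = 35682332; w3·w3 = 240·240 + 1154·1154 + 1136·1136 = 2679812
λ ≈ 35682332/2679812 = 13.31524

λ ≈ 13.31524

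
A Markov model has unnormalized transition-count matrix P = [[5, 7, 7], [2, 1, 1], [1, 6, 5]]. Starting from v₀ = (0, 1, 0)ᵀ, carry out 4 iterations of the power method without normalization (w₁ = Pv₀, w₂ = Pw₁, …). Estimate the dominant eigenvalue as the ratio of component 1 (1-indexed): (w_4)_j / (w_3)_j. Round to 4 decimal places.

10.2984

w1 = Pv₀ = (7, 1, 6)
w2 = Pw1 = (84, 21, 43)
w3 = Pw2 = (868, 232, 425)
w4 = Pw3 = (8939, 2393, 4385)
Ratio at component: 8939 / 868 = 10.2984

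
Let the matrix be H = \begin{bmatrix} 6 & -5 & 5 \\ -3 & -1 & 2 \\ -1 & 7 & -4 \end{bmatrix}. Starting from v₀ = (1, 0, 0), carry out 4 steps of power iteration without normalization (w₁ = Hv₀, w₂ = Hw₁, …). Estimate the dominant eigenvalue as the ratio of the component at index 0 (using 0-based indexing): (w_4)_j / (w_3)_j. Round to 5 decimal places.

w1 = Hv₀ = (6, -3, -1)
w2 = Hw1 = (46, -17, -23)
w3 = Hw2 = (246, -167, -73)
w4 = Hw3 = (1946, -717, -1123)
Ratio at component: 1946 / 246 = 7.91057

λ ≈ 7.91057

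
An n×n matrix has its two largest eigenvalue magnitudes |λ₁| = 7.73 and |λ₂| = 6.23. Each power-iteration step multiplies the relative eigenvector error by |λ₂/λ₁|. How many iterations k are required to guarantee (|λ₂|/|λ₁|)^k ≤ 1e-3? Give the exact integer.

|λ₂/λ₁| = 6.23/7.73 = 0.80595
Need k ≥ ln(1e-3) / ln(0.80595) = -6.9078 / -0.2157 ≈ 32.020
Smallest integer k satisfying the bound: 33

33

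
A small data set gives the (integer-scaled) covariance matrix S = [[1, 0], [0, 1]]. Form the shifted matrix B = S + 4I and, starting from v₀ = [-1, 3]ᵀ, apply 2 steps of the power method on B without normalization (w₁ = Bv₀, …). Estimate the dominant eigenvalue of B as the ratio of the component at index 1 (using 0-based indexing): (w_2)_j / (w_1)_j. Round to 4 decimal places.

B = S + 4I has rows (5, 0); (0, 5)
w1 = Bv₀ = (5·(-1) + 0·3; 0·(-1) + 5·3) = (-5, 15)
w2 = Bw1 = (5·(-5) + 0·15; 0·(-5) + 5·15) = (-25, 75)
Ratio: 75/15 = 5.0000

5.0000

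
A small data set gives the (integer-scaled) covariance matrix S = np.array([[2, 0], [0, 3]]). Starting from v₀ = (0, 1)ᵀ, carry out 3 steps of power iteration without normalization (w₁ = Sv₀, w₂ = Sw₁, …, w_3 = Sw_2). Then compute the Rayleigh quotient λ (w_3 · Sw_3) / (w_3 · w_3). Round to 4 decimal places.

w1 = Sv₀ = (2·0 + 0·1; 0·0 + 3·1) = (0, 3)
w2 = Sw1 = (2·0 + 0·3; 0·0 + 3·3) = (0, 9)
w3 = Sw2 = (0, 27)
Sw3 = (0, 81)
w3·Sw3 = 0·0 + 27·81 = 2187; w3·w3 = 0·0 + 27·27 = 729
λ ≈ 2187/729 = 3.0000

λ ≈ 3.0000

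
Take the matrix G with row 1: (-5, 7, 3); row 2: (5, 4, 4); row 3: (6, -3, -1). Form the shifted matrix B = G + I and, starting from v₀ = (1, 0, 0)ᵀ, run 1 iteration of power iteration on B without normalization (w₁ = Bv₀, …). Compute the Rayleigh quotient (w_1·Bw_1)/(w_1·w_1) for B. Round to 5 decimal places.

B = G + I has rows (-4, 7, 3); (5, 5, 4); (6, -3, 0)
w1 = Bv₀ = ((-4)·1 + 7·0 + 3·0; 5·1 + 5·0 + 4·0; 6·1 + (-3)·0 + 0·0) = (-4, 5, 6)
Bw1 = (69, 29, -39)
w1·Bw1 = -365; w1·w1 = 77; μ ≈ -365/77 = -4.74026

-4.74026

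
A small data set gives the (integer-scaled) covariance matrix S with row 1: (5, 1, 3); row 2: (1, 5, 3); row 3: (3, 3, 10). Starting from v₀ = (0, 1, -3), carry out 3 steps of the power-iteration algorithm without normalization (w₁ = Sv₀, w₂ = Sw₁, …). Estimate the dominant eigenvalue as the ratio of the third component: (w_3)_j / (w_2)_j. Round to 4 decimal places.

λ ≈ 12.2941

w1 = Sv₀ = (-8, -4, -27)
w2 = Sw1 = (-125, -109, -306)
w3 = Sw2 = (-1652, -1588, -3762)
Ratio at component: -3762 / -306 = 12.2941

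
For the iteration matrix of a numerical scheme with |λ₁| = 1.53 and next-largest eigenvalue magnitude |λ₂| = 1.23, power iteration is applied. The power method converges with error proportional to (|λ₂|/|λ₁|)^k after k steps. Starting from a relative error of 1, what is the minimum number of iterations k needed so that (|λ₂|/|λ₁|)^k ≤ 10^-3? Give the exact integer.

32

|λ₂/λ₁| = 1.23/1.53 = 0.80392
Need k ≥ ln(10^-3) / ln(0.80392) = -6.9078 / -0.2183 ≈ 31.650
Smallest integer k satisfying the bound: 32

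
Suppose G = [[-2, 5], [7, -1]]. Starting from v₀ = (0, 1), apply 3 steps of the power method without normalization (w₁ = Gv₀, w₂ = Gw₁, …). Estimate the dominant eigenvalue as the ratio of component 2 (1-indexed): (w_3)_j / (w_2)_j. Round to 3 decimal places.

-3.917

w1 = Gv₀ = ((-2)·0 + 5·1; 7·0 + (-1)·1) = (5, -1)
w2 = Gw1 = ((-2)·5 + 5·(-1); 7·5 + (-1)·(-1)) = (-15, 36)
w3 = Gw2 = (210, -141)
Ratio at component: -141 / 36 = -3.917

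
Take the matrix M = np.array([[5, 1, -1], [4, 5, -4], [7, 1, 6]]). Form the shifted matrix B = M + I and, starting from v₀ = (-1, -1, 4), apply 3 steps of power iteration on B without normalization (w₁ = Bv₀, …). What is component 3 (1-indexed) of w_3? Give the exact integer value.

-805

B = M + I has rows (6, 1, -1); (4, 6, -4); (7, 1, 7)
w1 = Bv₀ = (6·(-1) + 1·(-1) + (-1)·4; 4·(-1) + 6·(-1) + (-4)·4; 7·(-1) + 1·(-1) + 7·4) = (-11, -26, 20)
w2 = Bw1 = (6·(-11) + 1·(-26) + (-1)·20; 4·(-11) + 6·(-26) + (-4)·20; 7·(-11) + 1·(-26) + 7·20) = (-112, -280, 37)
w3 = Bw2 = (-989, -2276, -805)
Requested component of w3: -805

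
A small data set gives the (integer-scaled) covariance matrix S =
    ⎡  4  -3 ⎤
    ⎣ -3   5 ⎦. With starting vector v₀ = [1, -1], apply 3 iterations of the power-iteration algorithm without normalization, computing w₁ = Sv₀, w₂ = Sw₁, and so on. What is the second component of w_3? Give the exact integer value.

w1 = Sv₀ = (4·1 + (-3)·(-1); (-3)·1 + 5·(-1)) = (7, -8)
w2 = Sw1 = (4·7 + (-3)·(-8); (-3)·7 + 5·(-8)) = (52, -61)
w3 = Sw2 = (391, -461)
The requested component of w3 is -461.

-461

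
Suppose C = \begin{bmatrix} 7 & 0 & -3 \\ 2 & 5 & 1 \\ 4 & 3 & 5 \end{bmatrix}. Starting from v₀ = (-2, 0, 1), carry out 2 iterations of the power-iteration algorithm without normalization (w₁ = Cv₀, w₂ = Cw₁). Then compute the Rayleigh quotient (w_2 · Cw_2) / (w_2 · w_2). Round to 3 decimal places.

λ ≈ 7.789

w1 = Cv₀ = (-17, -3, -3)
w2 = Cw1 = (-110, -52, -92)
Cw2 = (-494, -572, -1056)
w2·Cw2 = (-110)·(-494) + (-52)·(-572) + (-92)·(-1056) = 181236; w2·w2 = (-110)·(-110) + (-52)·(-52) + (-92)·(-92) = 23268
λ ≈ 181236/23268 = 7.789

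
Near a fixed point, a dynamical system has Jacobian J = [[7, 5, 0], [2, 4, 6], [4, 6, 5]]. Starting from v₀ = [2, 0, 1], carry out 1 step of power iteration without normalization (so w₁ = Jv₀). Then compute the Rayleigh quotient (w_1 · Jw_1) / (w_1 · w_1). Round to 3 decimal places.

12.656

w1 = Jv₀ = (14, 10, 13)
Jw1 = (148, 146, 181)
w1·Jw1 = 14·148 + 10·146 + 13·181 = 5885; w1·w1 = 14·14 + 10·10 + 13·13 = 465
λ ≈ 5885/465 = 12.656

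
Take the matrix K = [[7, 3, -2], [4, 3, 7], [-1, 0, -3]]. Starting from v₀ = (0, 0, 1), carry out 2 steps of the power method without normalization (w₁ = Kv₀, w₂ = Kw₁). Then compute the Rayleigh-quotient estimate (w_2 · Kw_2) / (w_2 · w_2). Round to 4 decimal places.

-2.1497

w1 = Kv₀ = (-2, 7, -3)
w2 = Kw1 = (13, -8, 11)
Kw2 = (45, 105, -46)
w2·Kw2 = 13·45 + (-8)·105 + 11·(-46) = -761; w2·w2 = 13·13 + (-8)·(-8) + 11·11 = 354
λ ≈ -761/354 = -2.1497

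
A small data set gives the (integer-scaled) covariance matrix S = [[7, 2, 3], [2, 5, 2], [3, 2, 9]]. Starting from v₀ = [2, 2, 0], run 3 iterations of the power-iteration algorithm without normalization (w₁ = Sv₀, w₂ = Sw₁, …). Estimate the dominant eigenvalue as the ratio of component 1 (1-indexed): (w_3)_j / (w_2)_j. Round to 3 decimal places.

w1 = Sv₀ = (7·2 + 2·2 + 3·0; 2·2 + 5·2 + 2·0; 3·2 + 2·2 + 9·0) = (18, 14, 10)
w2 = Sw1 = (7·18 + 2·14 + 3·10; 2·18 + 5·14 + 2·10; 3·18 + 2·14 + 9·10) = (184, 126, 172)
w3 = Sw2 = (2056, 1342, 2352)
Ratio at component: 2056 / 184 = 11.174

11.174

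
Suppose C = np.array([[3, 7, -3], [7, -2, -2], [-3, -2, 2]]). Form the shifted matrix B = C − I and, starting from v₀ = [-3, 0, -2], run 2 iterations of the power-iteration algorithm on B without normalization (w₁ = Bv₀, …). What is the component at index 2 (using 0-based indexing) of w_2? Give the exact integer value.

B = C − I has rows (2, 7, -3); (7, -3, -2); (-3, -2, 1)
w1 = Bv₀ = (2·(-3) + 7·0 + (-3)·(-2); 7·(-3) + (-3)·0 + (-2)·(-2); (-3)·(-3) + (-2)·0 + 1·(-2)) = (0, -17, 7)
w2 = Bw1 = (2·0 + 7·(-17) + (-3)·7; 7·0 + (-3)·(-17) + (-2)·7; (-3)·0 + (-2)·(-17) + 1·7) = (-140, 37, 41)
Requested component of w2: 41

41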